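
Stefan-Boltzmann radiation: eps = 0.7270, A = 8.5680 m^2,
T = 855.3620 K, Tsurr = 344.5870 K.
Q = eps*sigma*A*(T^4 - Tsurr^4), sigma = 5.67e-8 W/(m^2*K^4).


T^4 = 5.3530e+11
Tsurr^4 = 1.4099e+10
Q = 0.7270 * 5.67e-8 * 8.5680 * 5.2120e+11 = 184079.1533 W

184079.1533 W


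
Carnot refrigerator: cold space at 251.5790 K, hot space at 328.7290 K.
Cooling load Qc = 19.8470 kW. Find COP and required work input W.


COP = 251.5790 / 77.1500 = 3.2609
W = 19.8470 / 3.2609 = 6.0863 kW

COP = 3.2609, W = 6.0863 kW


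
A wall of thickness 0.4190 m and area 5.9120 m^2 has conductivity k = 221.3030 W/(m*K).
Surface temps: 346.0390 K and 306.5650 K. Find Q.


dT = 39.4740 K
Q = 221.3030 * 5.9120 * 39.4740 / 0.4190 = 123259.0569 W

123259.0569 W


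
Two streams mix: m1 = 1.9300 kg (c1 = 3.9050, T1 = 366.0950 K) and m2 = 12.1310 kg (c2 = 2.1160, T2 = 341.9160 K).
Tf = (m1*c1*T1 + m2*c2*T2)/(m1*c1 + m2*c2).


num = 11535.8387
den = 33.2058
Tf = 347.4038 K

347.4038 K


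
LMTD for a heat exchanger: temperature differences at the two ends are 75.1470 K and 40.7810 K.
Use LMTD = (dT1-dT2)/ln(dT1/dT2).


dT1/dT2 = 1.8427
ln(dT1/dT2) = 0.6112
LMTD = 34.3660 / 0.6112 = 56.2243 K

56.2243 K


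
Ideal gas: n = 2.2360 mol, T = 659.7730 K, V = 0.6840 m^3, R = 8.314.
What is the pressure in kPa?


P = nRT/V = 2.2360 * 8.314 * 659.7730 / 0.6840
= 12265.2487 / 0.6840 = 17931.6501 Pa = 17.9317 kPa

17.9317 kPa


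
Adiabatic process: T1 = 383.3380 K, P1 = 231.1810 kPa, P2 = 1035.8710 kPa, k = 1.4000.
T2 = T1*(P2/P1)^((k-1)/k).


(k-1)/k = 0.2857
(P2/P1)^exp = 1.5350
T2 = 383.3380 * 1.5350 = 588.4138 K

588.4138 K


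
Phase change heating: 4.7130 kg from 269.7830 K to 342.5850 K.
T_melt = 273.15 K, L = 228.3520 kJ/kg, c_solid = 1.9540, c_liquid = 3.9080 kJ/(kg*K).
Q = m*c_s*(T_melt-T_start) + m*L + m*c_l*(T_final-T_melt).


Q1 (sensible, solid) = 4.7130 * 1.9540 * 3.3670 = 31.0074 kJ
Q2 (latent) = 4.7130 * 228.3520 = 1076.2230 kJ
Q3 (sensible, liquid) = 4.7130 * 3.9080 * 69.4350 = 1278.8819 kJ
Q_total = 2386.1122 kJ

2386.1122 kJ


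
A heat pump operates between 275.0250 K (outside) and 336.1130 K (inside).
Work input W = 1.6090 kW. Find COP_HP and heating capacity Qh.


COP = 336.1130 / 61.0880 = 5.5021
Qh = 5.5021 * 1.6090 = 8.8529 kW

COP = 5.5021, Qh = 8.8529 kW


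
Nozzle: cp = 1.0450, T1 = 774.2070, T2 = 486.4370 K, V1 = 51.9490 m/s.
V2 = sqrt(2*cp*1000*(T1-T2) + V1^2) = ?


dT = 287.7700 K
2*cp*1000*dT = 601439.3000
V1^2 = 2698.6986
V2 = sqrt(604137.9986) = 777.2631 m/s

777.2631 m/s


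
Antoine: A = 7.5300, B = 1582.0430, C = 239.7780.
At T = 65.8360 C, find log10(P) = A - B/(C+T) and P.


C+T = 305.6140
B/(C+T) = 5.1766
log10(P) = 7.5300 - 5.1766 = 2.3534
P = 10^2.3534 = 225.6290 mmHg

225.6290 mmHg


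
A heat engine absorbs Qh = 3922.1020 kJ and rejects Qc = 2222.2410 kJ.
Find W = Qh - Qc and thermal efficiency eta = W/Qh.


W = 3922.1020 - 2222.2410 = 1699.8610 kJ
eta = 1699.8610 / 3922.1020 = 0.4334 = 43.3406%

W = 1699.8610 kJ, eta = 43.3406%


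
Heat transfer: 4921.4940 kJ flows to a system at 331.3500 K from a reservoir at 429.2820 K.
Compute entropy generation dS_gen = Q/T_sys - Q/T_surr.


dS_sys = 4921.4940/331.3500 = 14.8529 kJ/K
dS_surr = -4921.4940/429.2820 = -11.4645 kJ/K
dS_gen = 14.8529 - 11.4645 = 3.3884 kJ/K (irreversible)

dS_gen = 3.3884 kJ/K, irreversible


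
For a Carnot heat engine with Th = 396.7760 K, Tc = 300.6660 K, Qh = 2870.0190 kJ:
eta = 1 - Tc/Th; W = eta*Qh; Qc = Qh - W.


eta = 1 - 300.6660/396.7760 = 0.2422
W = 0.2422 * 2870.0190 = 695.1971 kJ
Qc = 2870.0190 - 695.1971 = 2174.8219 kJ

eta = 24.2227%, W = 695.1971 kJ, Qc = 2174.8219 kJ


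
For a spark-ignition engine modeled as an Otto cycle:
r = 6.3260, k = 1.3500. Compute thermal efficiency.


r^(k-1) = 1.9072
eta = 1 - 1/1.9072 = 0.4757 = 47.5670%

47.5670%


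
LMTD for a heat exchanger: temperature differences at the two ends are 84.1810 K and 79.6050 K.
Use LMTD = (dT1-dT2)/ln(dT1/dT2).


dT1/dT2 = 1.0575
ln(dT1/dT2) = 0.0559
LMTD = 4.5760 / 0.0559 = 81.8717 K

81.8717 K


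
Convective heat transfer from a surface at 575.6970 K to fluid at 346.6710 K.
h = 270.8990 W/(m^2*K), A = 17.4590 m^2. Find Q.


dT = 229.0260 K
Q = 270.8990 * 17.4590 * 229.0260 = 1083207.2421 W

1083207.2421 W


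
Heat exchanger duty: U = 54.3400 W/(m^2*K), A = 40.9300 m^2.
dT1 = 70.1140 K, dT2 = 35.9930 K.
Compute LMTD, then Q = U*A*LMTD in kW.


LMTD = 51.1714 K
Q = 54.3400 * 40.9300 * 51.1714 = 113812.2036 W = 113.8122 kW

113.8122 kW


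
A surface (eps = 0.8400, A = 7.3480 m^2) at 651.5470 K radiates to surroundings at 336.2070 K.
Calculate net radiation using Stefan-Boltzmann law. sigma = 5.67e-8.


T^4 = 1.8021e+11
Tsurr^4 = 1.2777e+10
Q = 0.8400 * 5.67e-8 * 7.3480 * 1.6743e+11 = 58597.2346 W

58597.2346 W


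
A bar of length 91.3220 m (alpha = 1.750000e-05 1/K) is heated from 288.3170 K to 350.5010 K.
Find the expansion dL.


dT = 62.1840 K
dL = 1.750000e-05 * 91.3220 * 62.1840 = 0.099378 m
L_final = 91.421378 m

dL = 0.099378 m


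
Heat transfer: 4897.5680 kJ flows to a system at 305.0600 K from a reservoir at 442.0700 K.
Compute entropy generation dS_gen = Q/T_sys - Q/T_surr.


dS_sys = 4897.5680/305.0600 = 16.0544 kJ/K
dS_surr = -4897.5680/442.0700 = -11.0787 kJ/K
dS_gen = 16.0544 - 11.0787 = 4.9757 kJ/K (irreversible)

dS_gen = 4.9757 kJ/K, irreversible


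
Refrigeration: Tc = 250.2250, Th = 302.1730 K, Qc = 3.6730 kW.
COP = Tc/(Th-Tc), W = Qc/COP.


COP = 250.2250 / 51.9480 = 4.8168
W = 3.6730 / 4.8168 = 0.7625 kW

COP = 4.8168, W = 0.7625 kW


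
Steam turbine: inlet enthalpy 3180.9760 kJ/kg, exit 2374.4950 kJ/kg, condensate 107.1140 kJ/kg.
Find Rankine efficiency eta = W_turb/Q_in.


W = 806.4810 kJ/kg
Q_in = 3073.8620 kJ/kg
eta = 0.2624 = 26.2367%

eta = 26.2367%


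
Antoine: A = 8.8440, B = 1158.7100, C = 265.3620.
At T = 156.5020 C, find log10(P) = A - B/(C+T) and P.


C+T = 421.8640
B/(C+T) = 2.7466
log10(P) = 8.8440 - 2.7466 = 6.0974
P = 10^6.0974 = 1251285.8458 mmHg

1251285.8458 mmHg


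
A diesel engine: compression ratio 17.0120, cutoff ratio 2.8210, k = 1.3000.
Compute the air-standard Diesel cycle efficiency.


r^(k-1) = 2.3401
rc^k = 3.8506
eta = 0.4854 = 48.5423%

48.5423%


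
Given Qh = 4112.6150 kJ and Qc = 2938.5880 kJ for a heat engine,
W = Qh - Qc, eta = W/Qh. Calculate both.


W = 4112.6150 - 2938.5880 = 1174.0270 kJ
eta = 1174.0270 / 4112.6150 = 0.2855 = 28.5470%

W = 1174.0270 kJ, eta = 28.5470%


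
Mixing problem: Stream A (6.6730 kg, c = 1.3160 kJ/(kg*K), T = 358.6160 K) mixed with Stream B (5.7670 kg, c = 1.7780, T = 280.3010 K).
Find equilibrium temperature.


num = 6023.3763
den = 19.0354
Tf = 316.4303 K

316.4303 K


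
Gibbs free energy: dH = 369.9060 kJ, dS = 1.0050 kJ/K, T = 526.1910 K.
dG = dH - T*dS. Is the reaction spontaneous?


T*dS = 526.1910 * 1.0050 = 528.8220 kJ
dG = 369.9060 - 528.8220 = -158.9160 kJ (spontaneous)

dG = -158.9160 kJ, spontaneous


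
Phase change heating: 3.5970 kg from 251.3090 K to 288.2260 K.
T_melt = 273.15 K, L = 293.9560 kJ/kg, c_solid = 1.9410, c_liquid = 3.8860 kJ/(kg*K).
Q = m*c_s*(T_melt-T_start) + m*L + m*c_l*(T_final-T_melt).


Q1 (sensible, solid) = 3.5970 * 1.9410 * 21.8410 = 152.4890 kJ
Q2 (latent) = 3.5970 * 293.9560 = 1057.3597 kJ
Q3 (sensible, liquid) = 3.5970 * 3.8860 * 15.0760 = 210.7315 kJ
Q_total = 1420.5802 kJ

1420.5802 kJ


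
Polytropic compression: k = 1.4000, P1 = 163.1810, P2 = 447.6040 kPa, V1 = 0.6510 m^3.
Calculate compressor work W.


(k-1)/k = 0.2857
(P2/P1)^exp = 1.3342
W = 3.5000 * 163.1810 * 0.6510 * (1.3342 - 1) = 124.2422 kJ

124.2422 kJ


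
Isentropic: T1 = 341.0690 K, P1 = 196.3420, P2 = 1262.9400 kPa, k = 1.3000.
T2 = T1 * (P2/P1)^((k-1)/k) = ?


(k-1)/k = 0.2308
(P2/P1)^exp = 1.5366
T2 = 341.0690 * 1.5366 = 524.0697 K

524.0697 K


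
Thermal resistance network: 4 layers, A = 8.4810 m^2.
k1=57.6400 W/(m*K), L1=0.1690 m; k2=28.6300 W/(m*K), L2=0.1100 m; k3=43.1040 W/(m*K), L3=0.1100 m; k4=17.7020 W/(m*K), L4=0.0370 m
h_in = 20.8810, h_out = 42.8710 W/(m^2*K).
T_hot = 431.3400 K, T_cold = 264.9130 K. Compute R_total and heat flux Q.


R_conv_in = 1/(20.8810*8.4810) = 0.0056
R_1 = 0.1690/(57.6400*8.4810) = 0.0003
R_2 = 0.1100/(28.6300*8.4810) = 0.0005
R_3 = 0.1100/(43.1040*8.4810) = 0.0003
R_4 = 0.0370/(17.7020*8.4810) = 0.0002
R_conv_out = 1/(42.8710*8.4810) = 0.0028
R_total = 0.0097 K/W
Q = 166.4270 / 0.0097 = 17081.2703 W

R_total = 0.0097 K/W, Q = 17081.2703 W


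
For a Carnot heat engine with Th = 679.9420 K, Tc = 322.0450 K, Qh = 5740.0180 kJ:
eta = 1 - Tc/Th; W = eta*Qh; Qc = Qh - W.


eta = 1 - 322.0450/679.9420 = 0.5264
W = 0.5264 * 5740.0180 = 3021.3389 kJ
Qc = 5740.0180 - 3021.3389 = 2718.6791 kJ

eta = 52.6364%, W = 3021.3389 kJ, Qc = 2718.6791 kJ


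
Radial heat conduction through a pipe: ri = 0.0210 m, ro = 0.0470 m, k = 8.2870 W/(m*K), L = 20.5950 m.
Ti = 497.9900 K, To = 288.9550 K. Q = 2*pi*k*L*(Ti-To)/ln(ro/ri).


dT = 209.0350 K
ln(ro/ri) = 0.8056
Q = 2*pi*8.2870*20.5950*209.0350 / 0.8056 = 278243.4753 W

278243.4753 W


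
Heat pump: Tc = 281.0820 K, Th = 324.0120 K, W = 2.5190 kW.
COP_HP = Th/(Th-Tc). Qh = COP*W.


COP = 324.0120 / 42.9300 = 7.5474
Qh = 7.5474 * 2.5190 = 19.0120 kW

COP = 7.5474, Qh = 19.0120 kW


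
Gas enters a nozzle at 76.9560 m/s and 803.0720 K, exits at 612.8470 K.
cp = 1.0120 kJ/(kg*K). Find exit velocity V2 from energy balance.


dT = 190.2250 K
2*cp*1000*dT = 385015.4000
V1^2 = 5922.2259
V2 = sqrt(390937.6259) = 625.2501 m/s

625.2501 m/s


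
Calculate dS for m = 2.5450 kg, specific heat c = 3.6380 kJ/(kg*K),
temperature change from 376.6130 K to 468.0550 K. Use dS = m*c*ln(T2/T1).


T2/T1 = 1.2428
ln(T2/T1) = 0.2174
dS = 2.5450 * 3.6380 * 0.2174 = 2.0125 kJ/K

2.0125 kJ/K


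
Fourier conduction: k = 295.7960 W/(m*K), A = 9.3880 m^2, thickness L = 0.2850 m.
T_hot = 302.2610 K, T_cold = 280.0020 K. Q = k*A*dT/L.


dT = 22.2590 K
Q = 295.7960 * 9.3880 * 22.2590 / 0.2850 = 216883.3272 W

216883.3272 W


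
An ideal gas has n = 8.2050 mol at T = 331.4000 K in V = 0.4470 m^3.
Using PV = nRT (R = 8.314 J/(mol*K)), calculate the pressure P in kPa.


P = nRT/V = 8.2050 * 8.314 * 331.4000 / 0.4470
= 22606.9050 / 0.4470 = 50574.7316 Pa = 50.5747 kPa

50.5747 kPa


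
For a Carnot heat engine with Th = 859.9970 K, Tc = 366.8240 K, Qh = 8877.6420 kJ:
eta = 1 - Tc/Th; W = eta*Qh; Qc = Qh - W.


eta = 1 - 366.8240/859.9970 = 0.5735
W = 0.5735 * 8877.6420 = 5090.9635 kJ
Qc = 8877.6420 - 5090.9635 = 3786.6785 kJ

eta = 57.3459%, W = 5090.9635 kJ, Qc = 3786.6785 kJ


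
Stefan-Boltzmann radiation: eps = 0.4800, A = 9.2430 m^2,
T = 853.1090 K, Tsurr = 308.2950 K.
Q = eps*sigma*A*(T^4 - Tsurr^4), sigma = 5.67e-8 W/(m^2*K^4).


T^4 = 5.2969e+11
Tsurr^4 = 9.0337e+09
Q = 0.4800 * 5.67e-8 * 9.2430 * 5.2065e+11 = 130973.8607 W

130973.8607 W


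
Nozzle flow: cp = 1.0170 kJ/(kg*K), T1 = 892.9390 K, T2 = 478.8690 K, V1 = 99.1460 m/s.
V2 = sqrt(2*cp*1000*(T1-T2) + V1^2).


dT = 414.0700 K
2*cp*1000*dT = 842218.3800
V1^2 = 9829.9293
V2 = sqrt(852048.3093) = 923.0646 m/s

923.0646 m/s


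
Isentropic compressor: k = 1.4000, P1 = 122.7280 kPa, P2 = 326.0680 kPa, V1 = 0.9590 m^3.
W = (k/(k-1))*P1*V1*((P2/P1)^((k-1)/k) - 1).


(k-1)/k = 0.2857
(P2/P1)^exp = 1.3220
W = 3.5000 * 122.7280 * 0.9590 * (1.3220 - 1) = 132.6631 kJ

132.6631 kJ


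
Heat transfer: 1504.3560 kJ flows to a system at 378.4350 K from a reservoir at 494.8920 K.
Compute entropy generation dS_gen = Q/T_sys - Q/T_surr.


dS_sys = 1504.3560/378.4350 = 3.9752 kJ/K
dS_surr = -1504.3560/494.8920 = -3.0398 kJ/K
dS_gen = 3.9752 - 3.0398 = 0.9354 kJ/K (irreversible)

dS_gen = 0.9354 kJ/K, irreversible


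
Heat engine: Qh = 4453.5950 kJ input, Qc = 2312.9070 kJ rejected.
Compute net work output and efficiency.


W = 4453.5950 - 2312.9070 = 2140.6880 kJ
eta = 2140.6880 / 4453.5950 = 0.4807 = 48.0665%

W = 2140.6880 kJ, eta = 48.0665%


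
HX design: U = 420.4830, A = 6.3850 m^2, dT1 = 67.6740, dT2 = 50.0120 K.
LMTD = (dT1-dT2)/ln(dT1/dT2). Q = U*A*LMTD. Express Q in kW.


LMTD = 58.3985 K
Q = 420.4830 * 6.3850 * 58.3985 = 156787.4557 W = 156.7875 kW

156.7875 kW


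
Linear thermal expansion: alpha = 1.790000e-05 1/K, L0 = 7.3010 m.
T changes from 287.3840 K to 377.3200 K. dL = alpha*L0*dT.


dT = 89.9360 K
dL = 1.790000e-05 * 7.3010 * 89.9360 = 0.011754 m
L_final = 7.312754 m

dL = 0.011754 m


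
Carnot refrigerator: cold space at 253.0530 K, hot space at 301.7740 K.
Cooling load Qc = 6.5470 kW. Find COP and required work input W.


COP = 253.0530 / 48.7210 = 5.1939
W = 6.5470 / 5.1939 = 1.2605 kW

COP = 5.1939, W = 1.2605 kW


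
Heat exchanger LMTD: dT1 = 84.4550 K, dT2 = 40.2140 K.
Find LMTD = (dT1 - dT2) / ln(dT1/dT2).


dT1/dT2 = 2.1001
ln(dT1/dT2) = 0.7420
LMTD = 44.2410 / 0.7420 = 59.6237 K

59.6237 K


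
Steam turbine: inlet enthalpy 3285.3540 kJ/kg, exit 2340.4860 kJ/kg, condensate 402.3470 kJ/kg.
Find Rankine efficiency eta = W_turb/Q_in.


W = 944.8680 kJ/kg
Q_in = 2883.0070 kJ/kg
eta = 0.3277 = 32.7737%

eta = 32.7737%


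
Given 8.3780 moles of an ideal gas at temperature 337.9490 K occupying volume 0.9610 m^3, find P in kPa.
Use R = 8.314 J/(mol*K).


P = nRT/V = 8.3780 * 8.314 * 337.9490 / 0.9610
= 23539.7335 / 0.9610 = 24495.0401 Pa = 24.4950 kPa

24.4950 kPa


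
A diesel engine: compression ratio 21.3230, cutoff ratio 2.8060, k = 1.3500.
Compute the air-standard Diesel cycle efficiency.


r^(k-1) = 2.9181
rc^k = 4.0264
eta = 0.5746 = 57.4617%

57.4617%


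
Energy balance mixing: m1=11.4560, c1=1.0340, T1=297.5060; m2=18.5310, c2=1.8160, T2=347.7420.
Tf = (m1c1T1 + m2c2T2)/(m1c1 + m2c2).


num = 15226.4252
den = 45.4978
Tf = 334.6629 K

334.6629 K


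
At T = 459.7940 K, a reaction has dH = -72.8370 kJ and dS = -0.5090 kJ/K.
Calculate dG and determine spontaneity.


T*dS = 459.7940 * -0.5090 = -234.0351 kJ
dG = -72.8370 + 234.0351 = 161.1981 kJ (non-spontaneous)

dG = 161.1981 kJ, non-spontaneous


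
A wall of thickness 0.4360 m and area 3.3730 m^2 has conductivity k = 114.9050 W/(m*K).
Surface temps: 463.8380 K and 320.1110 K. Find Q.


dT = 143.7270 K
Q = 114.9050 * 3.3730 * 143.7270 / 0.4360 = 127763.5998 W

127763.5998 W


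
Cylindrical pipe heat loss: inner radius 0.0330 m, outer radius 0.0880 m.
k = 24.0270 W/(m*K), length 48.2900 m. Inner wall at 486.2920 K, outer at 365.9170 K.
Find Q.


dT = 120.3750 K
ln(ro/ri) = 0.9808
Q = 2*pi*24.0270*48.2900*120.3750 / 0.9808 = 894704.2744 W

894704.2744 W


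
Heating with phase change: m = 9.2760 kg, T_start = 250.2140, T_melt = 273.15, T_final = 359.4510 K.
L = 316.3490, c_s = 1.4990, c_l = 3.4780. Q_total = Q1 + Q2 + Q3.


Q1 (sensible, solid) = 9.2760 * 1.4990 * 22.9360 = 318.9187 kJ
Q2 (latent) = 9.2760 * 316.3490 = 2934.4533 kJ
Q3 (sensible, liquid) = 9.2760 * 3.4780 * 86.3010 = 2784.2366 kJ
Q_total = 6037.6087 kJ

6037.6087 kJ


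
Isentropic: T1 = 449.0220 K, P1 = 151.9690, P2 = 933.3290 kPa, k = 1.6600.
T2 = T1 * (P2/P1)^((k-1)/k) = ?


(k-1)/k = 0.3976
(P2/P1)^exp = 2.0578
T2 = 449.0220 * 2.0578 = 924.0172 K

924.0172 K


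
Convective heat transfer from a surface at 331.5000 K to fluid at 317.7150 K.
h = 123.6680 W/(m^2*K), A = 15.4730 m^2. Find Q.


dT = 13.7850 K
Q = 123.6680 * 15.4730 * 13.7850 = 26377.8038 W

26377.8038 W


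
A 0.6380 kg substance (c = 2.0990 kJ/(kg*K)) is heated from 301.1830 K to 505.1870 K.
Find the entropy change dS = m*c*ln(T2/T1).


T2/T1 = 1.6773
ln(T2/T1) = 0.5172
dS = 0.6380 * 2.0990 * 0.5172 = 0.6926 kJ/K

0.6926 kJ/K


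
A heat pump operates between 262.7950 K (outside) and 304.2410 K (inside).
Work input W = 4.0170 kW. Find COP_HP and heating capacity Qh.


COP = 304.2410 / 41.4460 = 7.3407
Qh = 7.3407 * 4.0170 = 29.4874 kW

COP = 7.3407, Qh = 29.4874 kW


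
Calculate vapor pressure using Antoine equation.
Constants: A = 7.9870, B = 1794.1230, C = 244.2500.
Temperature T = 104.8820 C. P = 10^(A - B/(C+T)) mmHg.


C+T = 349.1320
B/(C+T) = 5.1388
log10(P) = 7.9870 - 5.1388 = 2.8482
P = 10^2.8482 = 705.0015 mmHg

705.0015 mmHg


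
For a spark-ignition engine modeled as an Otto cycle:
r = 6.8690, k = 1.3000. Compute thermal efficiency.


r^(k-1) = 1.7827
eta = 1 - 1/1.7827 = 0.4390 = 43.9040%

43.9040%


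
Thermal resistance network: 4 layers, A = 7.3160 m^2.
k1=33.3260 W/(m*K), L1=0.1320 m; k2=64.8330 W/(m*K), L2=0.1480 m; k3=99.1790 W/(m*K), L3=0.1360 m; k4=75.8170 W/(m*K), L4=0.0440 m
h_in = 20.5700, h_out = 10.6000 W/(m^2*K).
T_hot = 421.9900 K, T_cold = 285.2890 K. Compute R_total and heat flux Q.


R_conv_in = 1/(20.5700*7.3160) = 0.0066
R_1 = 0.1320/(33.3260*7.3160) = 0.0005
R_2 = 0.1480/(64.8330*7.3160) = 0.0003
R_3 = 0.1360/(99.1790*7.3160) = 0.0002
R_4 = 0.0440/(75.8170*7.3160) = 7.9325e-05
R_conv_out = 1/(10.6000*7.3160) = 0.0129
R_total = 0.0207 K/W
Q = 136.7010 / 0.0207 = 6616.6634 W

R_total = 0.0207 K/W, Q = 6616.6634 W


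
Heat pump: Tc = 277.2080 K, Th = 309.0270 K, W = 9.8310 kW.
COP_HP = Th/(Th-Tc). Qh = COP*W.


COP = 309.0270 / 31.8190 = 9.7120
Qh = 9.7120 * 9.8310 = 95.4789 kW

COP = 9.7120, Qh = 95.4789 kW


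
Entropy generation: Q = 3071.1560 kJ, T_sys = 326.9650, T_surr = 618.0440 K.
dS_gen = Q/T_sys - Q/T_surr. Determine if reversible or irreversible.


dS_sys = 3071.1560/326.9650 = 9.3929 kJ/K
dS_surr = -3071.1560/618.0440 = -4.9692 kJ/K
dS_gen = 9.3929 - 4.9692 = 4.4238 kJ/K (irreversible)

dS_gen = 4.4238 kJ/K, irreversible


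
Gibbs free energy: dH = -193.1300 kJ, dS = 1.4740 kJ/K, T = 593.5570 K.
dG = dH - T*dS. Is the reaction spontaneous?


T*dS = 593.5570 * 1.4740 = 874.9030 kJ
dG = -193.1300 - 874.9030 = -1068.0330 kJ (spontaneous)

dG = -1068.0330 kJ, spontaneous


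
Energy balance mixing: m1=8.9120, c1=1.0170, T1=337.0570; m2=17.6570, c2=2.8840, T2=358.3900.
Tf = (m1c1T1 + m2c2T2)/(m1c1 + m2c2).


num = 21305.1355
den = 59.9863
Tf = 355.1667 K

355.1667 K


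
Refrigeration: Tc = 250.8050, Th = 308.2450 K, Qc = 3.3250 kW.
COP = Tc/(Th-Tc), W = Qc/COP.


COP = 250.8050 / 57.4400 = 4.3664
W = 3.3250 / 4.3664 = 0.7615 kW

COP = 4.3664, W = 0.7615 kW


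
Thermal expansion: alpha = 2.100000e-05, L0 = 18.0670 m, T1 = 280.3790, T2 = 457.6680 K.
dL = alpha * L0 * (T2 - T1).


dT = 177.2890 K
dL = 2.100000e-05 * 18.0670 * 177.2890 = 0.067265 m
L_final = 18.134265 m

dL = 0.067265 m


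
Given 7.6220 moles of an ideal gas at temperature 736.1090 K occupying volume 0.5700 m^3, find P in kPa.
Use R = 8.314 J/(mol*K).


P = nRT/V = 7.6220 * 8.314 * 736.1090 / 0.5700
= 46646.7179 / 0.5700 = 81836.3473 Pa = 81.8363 kPa

81.8363 kPa


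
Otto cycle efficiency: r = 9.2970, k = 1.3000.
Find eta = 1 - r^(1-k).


r^(k-1) = 1.9521
eta = 1 - 1/1.9521 = 0.4877 = 48.7732%

48.7732%


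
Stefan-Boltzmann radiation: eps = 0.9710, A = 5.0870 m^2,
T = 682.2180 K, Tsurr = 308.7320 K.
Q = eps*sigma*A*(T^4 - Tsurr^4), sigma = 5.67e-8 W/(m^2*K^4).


T^4 = 2.1662e+11
Tsurr^4 = 9.0850e+09
Q = 0.9710 * 5.67e-8 * 5.0870 * 2.0753e+11 = 58123.1564 W

58123.1564 W


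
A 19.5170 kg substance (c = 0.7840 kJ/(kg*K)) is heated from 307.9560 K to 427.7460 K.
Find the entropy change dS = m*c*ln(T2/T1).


T2/T1 = 1.3890
ln(T2/T1) = 0.3286
dS = 19.5170 * 0.7840 * 0.3286 = 5.0276 kJ/K

5.0276 kJ/K


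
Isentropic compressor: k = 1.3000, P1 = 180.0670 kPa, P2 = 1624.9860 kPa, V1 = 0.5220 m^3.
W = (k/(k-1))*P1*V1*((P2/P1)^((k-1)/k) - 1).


(k-1)/k = 0.2308
(P2/P1)^exp = 1.6614
W = 4.3333 * 180.0670 * 0.5220 * (1.6614 - 1) = 269.4057 kJ

269.4057 kJ


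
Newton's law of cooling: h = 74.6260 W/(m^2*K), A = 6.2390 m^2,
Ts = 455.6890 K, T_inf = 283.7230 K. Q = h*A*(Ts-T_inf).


dT = 171.9660 K
Q = 74.6260 * 6.2390 * 171.9660 = 80065.9275 W

80065.9275 W


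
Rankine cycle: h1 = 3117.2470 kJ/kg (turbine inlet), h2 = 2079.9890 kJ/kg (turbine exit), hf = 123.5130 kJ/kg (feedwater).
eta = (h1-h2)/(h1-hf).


W = 1037.2580 kJ/kg
Q_in = 2993.7340 kJ/kg
eta = 0.3465 = 34.6476%

eta = 34.6476%


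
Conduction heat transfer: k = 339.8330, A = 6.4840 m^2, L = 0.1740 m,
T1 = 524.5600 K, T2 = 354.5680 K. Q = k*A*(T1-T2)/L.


dT = 169.9920 K
Q = 339.8330 * 6.4840 * 169.9920 / 0.1740 = 2152721.2151 W

2152721.2151 W


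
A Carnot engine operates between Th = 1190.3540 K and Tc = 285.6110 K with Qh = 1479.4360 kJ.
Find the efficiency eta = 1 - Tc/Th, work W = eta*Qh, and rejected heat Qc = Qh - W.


eta = 1 - 285.6110/1190.3540 = 0.7601
W = 0.7601 * 1479.4360 = 1124.4633 kJ
Qc = 1479.4360 - 1124.4633 = 354.9727 kJ

eta = 76.0062%, W = 1124.4633 kJ, Qc = 354.9727 kJ


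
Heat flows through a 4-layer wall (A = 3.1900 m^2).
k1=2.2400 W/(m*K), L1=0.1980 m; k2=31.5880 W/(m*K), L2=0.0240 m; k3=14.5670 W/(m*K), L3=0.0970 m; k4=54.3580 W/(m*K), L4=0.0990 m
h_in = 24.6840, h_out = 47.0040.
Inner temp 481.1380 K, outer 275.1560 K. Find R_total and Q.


R_conv_in = 1/(24.6840*3.1900) = 0.0127
R_1 = 0.1980/(2.2400*3.1900) = 0.0277
R_2 = 0.0240/(31.5880*3.1900) = 0.0002
R_3 = 0.0970/(14.5670*3.1900) = 0.0021
R_4 = 0.0990/(54.3580*3.1900) = 0.0006
R_conv_out = 1/(47.0040*3.1900) = 0.0067
R_total = 0.0500 K/W
Q = 205.9820 / 0.0500 = 4121.7166 W

R_total = 0.0500 K/W, Q = 4121.7166 W


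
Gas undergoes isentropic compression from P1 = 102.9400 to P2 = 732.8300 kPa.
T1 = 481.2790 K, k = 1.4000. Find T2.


(k-1)/k = 0.2857
(P2/P1)^exp = 1.7521
T2 = 481.2790 * 1.7521 = 843.2284 K

843.2284 K


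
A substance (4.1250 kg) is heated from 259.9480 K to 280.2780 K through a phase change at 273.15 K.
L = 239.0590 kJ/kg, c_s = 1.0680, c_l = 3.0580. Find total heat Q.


Q1 (sensible, solid) = 4.1250 * 1.0680 * 13.2020 = 58.1614 kJ
Q2 (latent) = 4.1250 * 239.0590 = 986.1184 kJ
Q3 (sensible, liquid) = 4.1250 * 3.0580 * 7.1280 = 89.9144 kJ
Q_total = 1134.1942 kJ

1134.1942 kJ


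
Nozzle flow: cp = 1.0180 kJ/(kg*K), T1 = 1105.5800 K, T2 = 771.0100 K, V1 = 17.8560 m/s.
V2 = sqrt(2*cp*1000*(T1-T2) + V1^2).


dT = 334.5700 K
2*cp*1000*dT = 681184.5200
V1^2 = 318.8367
V2 = sqrt(681503.3567) = 825.5322 m/s

825.5322 m/s


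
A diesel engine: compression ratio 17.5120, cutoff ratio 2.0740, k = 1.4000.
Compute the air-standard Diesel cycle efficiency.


r^(k-1) = 3.1429
rc^k = 2.7767
eta = 0.6240 = 62.4030%

62.4030%


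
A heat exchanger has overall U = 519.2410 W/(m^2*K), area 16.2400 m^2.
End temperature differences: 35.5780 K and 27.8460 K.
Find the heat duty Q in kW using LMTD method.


LMTD = 31.5543 K
Q = 519.2410 * 16.2400 * 31.5543 = 266080.5693 W = 266.0806 kW

266.0806 kW


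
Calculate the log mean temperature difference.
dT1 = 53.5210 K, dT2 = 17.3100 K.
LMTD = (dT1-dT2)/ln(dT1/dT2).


dT1/dT2 = 3.0919
ln(dT1/dT2) = 1.1288
LMTD = 36.2110 / 1.1288 = 32.0795 K

32.0795 K


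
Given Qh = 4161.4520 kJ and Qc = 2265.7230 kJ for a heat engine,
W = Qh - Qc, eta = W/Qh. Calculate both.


W = 4161.4520 - 2265.7230 = 1895.7290 kJ
eta = 1895.7290 / 4161.4520 = 0.4555 = 45.5545%

W = 1895.7290 kJ, eta = 45.5545%


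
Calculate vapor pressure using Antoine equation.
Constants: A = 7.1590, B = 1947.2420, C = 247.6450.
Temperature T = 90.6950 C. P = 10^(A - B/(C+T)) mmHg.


C+T = 338.3400
B/(C+T) = 5.7553
log10(P) = 7.1590 - 5.7553 = 1.4037
P = 10^1.4037 = 25.3348 mmHg

25.3348 mmHg


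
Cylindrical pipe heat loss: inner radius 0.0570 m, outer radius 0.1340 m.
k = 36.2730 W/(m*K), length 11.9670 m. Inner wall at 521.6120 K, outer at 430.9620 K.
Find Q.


dT = 90.6500 K
ln(ro/ri) = 0.8548
Q = 2*pi*36.2730*11.9670*90.6500 / 0.8548 = 289239.6030 W

289239.6030 W


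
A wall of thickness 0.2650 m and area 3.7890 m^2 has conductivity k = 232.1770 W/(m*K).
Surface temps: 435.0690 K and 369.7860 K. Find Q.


dT = 65.2830 K
Q = 232.1770 * 3.7890 * 65.2830 / 0.2650 = 216719.5201 W

216719.5201 W


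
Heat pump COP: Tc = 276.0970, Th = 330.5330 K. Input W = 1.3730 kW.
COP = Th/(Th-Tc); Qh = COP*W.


COP = 330.5330 / 54.4360 = 6.0720
Qh = 6.0720 * 1.3730 = 8.3368 kW

COP = 6.0720, Qh = 8.3368 kW


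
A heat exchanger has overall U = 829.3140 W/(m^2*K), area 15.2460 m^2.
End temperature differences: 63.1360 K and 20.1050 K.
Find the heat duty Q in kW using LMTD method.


LMTD = 37.6039 K
Q = 829.3140 * 15.2460 * 37.6039 = 475453.3152 W = 475.4533 kW

475.4533 kW


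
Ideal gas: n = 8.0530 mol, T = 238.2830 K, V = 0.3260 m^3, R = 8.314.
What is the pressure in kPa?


P = nRT/V = 8.0530 * 8.314 * 238.2830 / 0.3260
= 15953.6764 / 0.3260 = 48937.6576 Pa = 48.9377 kPa

48.9377 kPa


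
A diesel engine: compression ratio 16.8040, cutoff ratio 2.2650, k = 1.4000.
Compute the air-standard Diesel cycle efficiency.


r^(k-1) = 3.0915
rc^k = 3.1412
eta = 0.6089 = 60.8913%

60.8913%


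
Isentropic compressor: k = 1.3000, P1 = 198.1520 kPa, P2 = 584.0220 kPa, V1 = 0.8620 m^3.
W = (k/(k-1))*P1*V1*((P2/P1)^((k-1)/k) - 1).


(k-1)/k = 0.2308
(P2/P1)^exp = 1.2833
W = 4.3333 * 198.1520 * 0.8620 * (1.2833 - 1) = 209.6927 kJ

209.6927 kJ


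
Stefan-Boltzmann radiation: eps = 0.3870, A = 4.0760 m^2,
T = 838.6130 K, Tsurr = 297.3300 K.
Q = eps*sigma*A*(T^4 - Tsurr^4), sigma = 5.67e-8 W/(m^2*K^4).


T^4 = 4.9459e+11
Tsurr^4 = 7.8155e+09
Q = 0.3870 * 5.67e-8 * 4.0760 * 4.8678e+11 = 43536.8592 W

43536.8592 W


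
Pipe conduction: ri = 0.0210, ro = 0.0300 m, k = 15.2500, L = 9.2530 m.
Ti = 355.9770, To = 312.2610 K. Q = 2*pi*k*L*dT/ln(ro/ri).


dT = 43.7160 K
ln(ro/ri) = 0.3567
Q = 2*pi*15.2500*9.2530*43.7160 / 0.3567 = 108667.6036 W

108667.6036 W


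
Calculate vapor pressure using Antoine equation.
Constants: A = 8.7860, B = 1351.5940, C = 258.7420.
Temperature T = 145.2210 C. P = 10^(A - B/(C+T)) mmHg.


C+T = 403.9630
B/(C+T) = 3.3458
log10(P) = 8.7860 - 3.3458 = 5.4402
P = 10^5.4402 = 275526.8147 mmHg

275526.8147 mmHg


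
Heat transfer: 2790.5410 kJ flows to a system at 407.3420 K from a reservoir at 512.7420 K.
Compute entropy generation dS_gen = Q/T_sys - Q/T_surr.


dS_sys = 2790.5410/407.3420 = 6.8506 kJ/K
dS_surr = -2790.5410/512.7420 = -5.4424 kJ/K
dS_gen = 6.8506 - 5.4424 = 1.4082 kJ/K (irreversible)

dS_gen = 1.4082 kJ/K, irreversible


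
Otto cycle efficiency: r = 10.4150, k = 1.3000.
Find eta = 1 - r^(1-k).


r^(k-1) = 2.0198
eta = 1 - 1/2.0198 = 0.5049 = 50.4889%

50.4889%


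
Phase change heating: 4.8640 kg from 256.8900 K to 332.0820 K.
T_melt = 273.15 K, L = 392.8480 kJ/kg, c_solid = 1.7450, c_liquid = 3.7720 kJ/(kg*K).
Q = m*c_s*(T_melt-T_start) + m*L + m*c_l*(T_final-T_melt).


Q1 (sensible, solid) = 4.8640 * 1.7450 * 16.2600 = 138.0097 kJ
Q2 (latent) = 4.8640 * 392.8480 = 1910.8127 kJ
Q3 (sensible, liquid) = 4.8640 * 3.7720 * 58.9320 = 1081.2259 kJ
Q_total = 3130.0482 kJ

3130.0482 kJ


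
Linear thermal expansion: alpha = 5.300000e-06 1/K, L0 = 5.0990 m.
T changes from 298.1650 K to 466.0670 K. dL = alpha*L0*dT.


dT = 167.9020 K
dL = 5.300000e-06 * 5.0990 * 167.9020 = 0.004538 m
L_final = 5.103538 m

dL = 0.004538 m


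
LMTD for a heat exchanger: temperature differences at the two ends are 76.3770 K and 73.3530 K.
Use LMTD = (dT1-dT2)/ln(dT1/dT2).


dT1/dT2 = 1.0412
ln(dT1/dT2) = 0.0404
LMTD = 3.0240 / 0.0404 = 74.8548 K

74.8548 K


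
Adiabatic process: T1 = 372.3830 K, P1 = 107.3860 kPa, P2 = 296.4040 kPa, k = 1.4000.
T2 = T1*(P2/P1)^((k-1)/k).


(k-1)/k = 0.2857
(P2/P1)^exp = 1.3365
T2 = 372.3830 * 1.3365 = 497.7046 K

497.7046 K


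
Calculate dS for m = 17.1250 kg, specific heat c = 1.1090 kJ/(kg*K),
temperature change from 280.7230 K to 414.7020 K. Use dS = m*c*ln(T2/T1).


T2/T1 = 1.4773
ln(T2/T1) = 0.3902
dS = 17.1250 * 1.1090 * 0.3902 = 7.4104 kJ/K

7.4104 kJ/K


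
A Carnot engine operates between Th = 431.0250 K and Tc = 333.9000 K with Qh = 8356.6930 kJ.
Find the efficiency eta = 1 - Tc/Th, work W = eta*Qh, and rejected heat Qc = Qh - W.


eta = 1 - 333.9000/431.0250 = 0.2253
W = 0.2253 * 8356.6930 = 1883.0551 kJ
Qc = 8356.6930 - 1883.0551 = 6473.6379 kJ

eta = 22.5335%, W = 1883.0551 kJ, Qc = 6473.6379 kJ


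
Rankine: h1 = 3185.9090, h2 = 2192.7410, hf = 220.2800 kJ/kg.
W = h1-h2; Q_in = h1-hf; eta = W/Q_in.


W = 993.1680 kJ/kg
Q_in = 2965.6290 kJ/kg
eta = 0.3349 = 33.4893%

eta = 33.4893%


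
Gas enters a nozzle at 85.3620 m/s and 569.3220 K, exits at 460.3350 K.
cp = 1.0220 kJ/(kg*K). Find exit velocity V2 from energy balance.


dT = 108.9870 K
2*cp*1000*dT = 222769.4280
V1^2 = 7286.6710
V2 = sqrt(230056.0990) = 479.6416 m/s

479.6416 m/s


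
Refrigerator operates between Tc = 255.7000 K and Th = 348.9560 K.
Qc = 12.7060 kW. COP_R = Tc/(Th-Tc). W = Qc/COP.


COP = 255.7000 / 93.2560 = 2.7419
W = 12.7060 / 2.7419 = 4.6340 kW

COP = 2.7419, W = 4.6340 kW


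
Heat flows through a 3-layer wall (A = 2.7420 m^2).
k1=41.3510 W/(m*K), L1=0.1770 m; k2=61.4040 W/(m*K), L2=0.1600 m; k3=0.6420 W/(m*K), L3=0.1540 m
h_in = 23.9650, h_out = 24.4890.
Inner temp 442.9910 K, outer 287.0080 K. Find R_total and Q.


R_conv_in = 1/(23.9650*2.7420) = 0.0152
R_1 = 0.1770/(41.3510*2.7420) = 0.0016
R_2 = 0.1600/(61.4040*2.7420) = 0.0010
R_3 = 0.1540/(0.6420*2.7420) = 0.0875
R_conv_out = 1/(24.4890*2.7420) = 0.0149
R_total = 0.1201 K/W
Q = 155.9830 / 0.1201 = 1298.7386 W

R_total = 0.1201 K/W, Q = 1298.7386 W


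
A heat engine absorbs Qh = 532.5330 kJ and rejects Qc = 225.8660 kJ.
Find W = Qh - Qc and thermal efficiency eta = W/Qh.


W = 532.5330 - 225.8660 = 306.6670 kJ
eta = 306.6670 / 532.5330 = 0.5759 = 57.5865%

W = 306.6670 kJ, eta = 57.5865%


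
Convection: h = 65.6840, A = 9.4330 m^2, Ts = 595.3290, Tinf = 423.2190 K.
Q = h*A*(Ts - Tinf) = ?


dT = 172.1100 K
Q = 65.6840 * 9.4330 * 172.1100 = 106638.8693 W

106638.8693 W


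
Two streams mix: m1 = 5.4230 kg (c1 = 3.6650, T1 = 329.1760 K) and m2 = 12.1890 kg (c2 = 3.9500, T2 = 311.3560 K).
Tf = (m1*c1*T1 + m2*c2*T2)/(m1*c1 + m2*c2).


num = 21533.1873
den = 68.0218
Tf = 316.5628 K

316.5628 K


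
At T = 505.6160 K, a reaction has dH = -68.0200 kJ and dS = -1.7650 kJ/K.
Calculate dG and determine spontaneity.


T*dS = 505.6160 * -1.7650 = -892.4122 kJ
dG = -68.0200 + 892.4122 = 824.3922 kJ (non-spontaneous)

dG = 824.3922 kJ, non-spontaneous


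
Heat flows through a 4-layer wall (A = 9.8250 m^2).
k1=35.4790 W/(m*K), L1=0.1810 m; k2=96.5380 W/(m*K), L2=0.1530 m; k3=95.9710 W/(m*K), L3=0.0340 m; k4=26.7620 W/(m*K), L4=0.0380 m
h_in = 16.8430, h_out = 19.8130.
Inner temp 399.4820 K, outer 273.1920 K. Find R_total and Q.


R_conv_in = 1/(16.8430*9.8250) = 0.0060
R_1 = 0.1810/(35.4790*9.8250) = 0.0005
R_2 = 0.1530/(96.5380*9.8250) = 0.0002
R_3 = 0.0340/(95.9710*9.8250) = 3.6058e-05
R_4 = 0.0380/(26.7620*9.8250) = 0.0001
R_conv_out = 1/(19.8130*9.8250) = 0.0051
R_total = 0.0120 K/W
Q = 126.2900 / 0.0120 = 10488.1890 W

R_total = 0.0120 K/W, Q = 10488.1890 W


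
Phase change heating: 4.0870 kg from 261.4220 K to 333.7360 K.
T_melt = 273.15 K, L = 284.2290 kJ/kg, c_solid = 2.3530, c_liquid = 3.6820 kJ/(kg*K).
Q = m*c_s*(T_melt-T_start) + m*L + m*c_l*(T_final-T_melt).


Q1 (sensible, solid) = 4.0870 * 2.3530 * 11.7280 = 112.7848 kJ
Q2 (latent) = 4.0870 * 284.2290 = 1161.6439 kJ
Q3 (sensible, liquid) = 4.0870 * 3.6820 * 60.5860 = 911.7184 kJ
Q_total = 2186.1471 kJ

2186.1471 kJ


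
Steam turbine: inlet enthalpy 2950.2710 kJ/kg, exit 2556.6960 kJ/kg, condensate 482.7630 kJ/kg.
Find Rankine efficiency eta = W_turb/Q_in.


W = 393.5750 kJ/kg
Q_in = 2467.5080 kJ/kg
eta = 0.1595 = 15.9503%

eta = 15.9503%


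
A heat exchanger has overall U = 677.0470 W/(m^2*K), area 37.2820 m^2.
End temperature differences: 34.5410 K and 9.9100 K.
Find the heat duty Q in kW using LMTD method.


LMTD = 19.7269 K
Q = 677.0470 * 37.2820 * 19.7269 = 497938.6105 W = 497.9386 kW

497.9386 kW


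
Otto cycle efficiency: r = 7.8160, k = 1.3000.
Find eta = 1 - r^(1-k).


r^(k-1) = 1.8531
eta = 1 - 1/1.8531 = 0.4604 = 46.0359%

46.0359%


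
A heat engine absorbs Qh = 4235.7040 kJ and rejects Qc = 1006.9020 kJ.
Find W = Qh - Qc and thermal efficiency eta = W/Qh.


W = 4235.7040 - 1006.9020 = 3228.8020 kJ
eta = 3228.8020 / 4235.7040 = 0.7623 = 76.2282%

W = 3228.8020 kJ, eta = 76.2282%


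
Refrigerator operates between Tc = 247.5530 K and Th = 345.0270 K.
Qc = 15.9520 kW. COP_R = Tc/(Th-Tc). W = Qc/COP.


COP = 247.5530 / 97.4740 = 2.5397
W = 15.9520 / 2.5397 = 6.2811 kW

COP = 2.5397, W = 6.2811 kW


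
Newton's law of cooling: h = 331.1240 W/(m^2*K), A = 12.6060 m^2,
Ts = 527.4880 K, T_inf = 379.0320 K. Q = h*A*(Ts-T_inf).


dT = 148.4560 K
Q = 331.1240 * 12.6060 * 148.4560 = 619677.4853 W

619677.4853 W


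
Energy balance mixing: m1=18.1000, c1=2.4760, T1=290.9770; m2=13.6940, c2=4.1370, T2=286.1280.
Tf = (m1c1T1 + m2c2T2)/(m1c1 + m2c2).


num = 29250.0546
den = 101.4677
Tf = 288.2697 K

288.2697 K


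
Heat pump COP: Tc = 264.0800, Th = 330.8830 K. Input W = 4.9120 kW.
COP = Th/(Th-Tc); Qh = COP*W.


COP = 330.8830 / 66.8030 = 4.9531
Qh = 4.9531 * 4.9120 = 24.3297 kW

COP = 4.9531, Qh = 24.3297 kW


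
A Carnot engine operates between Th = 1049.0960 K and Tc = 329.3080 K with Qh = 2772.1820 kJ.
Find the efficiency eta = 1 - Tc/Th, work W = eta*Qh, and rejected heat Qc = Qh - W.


eta = 1 - 329.3080/1049.0960 = 0.6861
W = 0.6861 * 2772.1820 = 1902.0026 kJ
Qc = 2772.1820 - 1902.0026 = 870.1794 kJ

eta = 68.6103%, W = 1902.0026 kJ, Qc = 870.1794 kJ


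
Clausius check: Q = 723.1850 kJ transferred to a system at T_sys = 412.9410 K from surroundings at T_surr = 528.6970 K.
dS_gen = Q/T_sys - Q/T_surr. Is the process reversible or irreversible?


dS_sys = 723.1850/412.9410 = 1.7513 kJ/K
dS_surr = -723.1850/528.6970 = -1.3679 kJ/K
dS_gen = 1.7513 - 1.3679 = 0.3834 kJ/K (irreversible)

dS_gen = 0.3834 kJ/K, irreversible


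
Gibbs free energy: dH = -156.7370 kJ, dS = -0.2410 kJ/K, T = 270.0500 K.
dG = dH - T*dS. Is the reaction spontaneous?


T*dS = 270.0500 * -0.2410 = -65.0820 kJ
dG = -156.7370 + 65.0820 = -91.6549 kJ (spontaneous)

dG = -91.6549 kJ, spontaneous


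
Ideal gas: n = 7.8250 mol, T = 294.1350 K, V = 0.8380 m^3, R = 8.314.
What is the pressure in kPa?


P = nRT/V = 7.8250 * 8.314 * 294.1350 / 0.8380
= 19135.5554 / 0.8380 = 22834.7916 Pa = 22.8348 kPa

22.8348 kPa


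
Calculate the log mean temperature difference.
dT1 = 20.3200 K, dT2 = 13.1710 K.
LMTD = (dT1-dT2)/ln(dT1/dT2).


dT1/dT2 = 1.5428
ln(dT1/dT2) = 0.4336
LMTD = 7.1490 / 0.4336 = 16.4880 K

16.4880 K


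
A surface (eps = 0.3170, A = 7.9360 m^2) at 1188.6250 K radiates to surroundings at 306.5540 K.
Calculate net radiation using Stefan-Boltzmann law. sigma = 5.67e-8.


T^4 = 1.9961e+12
Tsurr^4 = 8.8314e+09
Q = 0.3170 * 5.67e-8 * 7.9360 * 1.9873e+12 = 283463.8570 W

283463.8570 W


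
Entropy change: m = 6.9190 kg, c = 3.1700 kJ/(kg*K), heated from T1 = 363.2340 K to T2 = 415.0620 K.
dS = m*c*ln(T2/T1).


T2/T1 = 1.1427
ln(T2/T1) = 0.1334
dS = 6.9190 * 3.1700 * 0.1334 = 2.9255 kJ/K

2.9255 kJ/K


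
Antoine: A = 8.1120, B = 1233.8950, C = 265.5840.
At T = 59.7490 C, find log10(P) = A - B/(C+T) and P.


C+T = 325.3330
B/(C+T) = 3.7927
log10(P) = 8.1120 - 3.7927 = 4.3193
P = 10^4.3193 = 20858.6441 mmHg

20858.6441 mmHg


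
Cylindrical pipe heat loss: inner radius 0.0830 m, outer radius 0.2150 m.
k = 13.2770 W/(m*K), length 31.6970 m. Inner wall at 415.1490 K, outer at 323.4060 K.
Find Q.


dT = 91.7430 K
ln(ro/ri) = 0.9518
Q = 2*pi*13.2770*31.6970*91.7430 / 0.9518 = 254874.5063 W

254874.5063 W


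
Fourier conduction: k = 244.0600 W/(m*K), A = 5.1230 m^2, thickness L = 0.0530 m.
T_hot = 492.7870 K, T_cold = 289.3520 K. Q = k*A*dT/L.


dT = 203.4350 K
Q = 244.0600 * 5.1230 * 203.4350 / 0.0530 = 4799221.1900 W

4799221.1900 W


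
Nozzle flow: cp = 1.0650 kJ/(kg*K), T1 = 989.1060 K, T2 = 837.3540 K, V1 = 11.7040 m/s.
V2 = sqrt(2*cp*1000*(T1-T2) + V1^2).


dT = 151.7520 K
2*cp*1000*dT = 323231.7600
V1^2 = 136.9836
V2 = sqrt(323368.7436) = 568.6552 m/s

568.6552 m/s


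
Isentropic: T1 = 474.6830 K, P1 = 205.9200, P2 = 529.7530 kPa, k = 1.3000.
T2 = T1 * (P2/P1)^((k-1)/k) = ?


(k-1)/k = 0.2308
(P2/P1)^exp = 1.2437
T2 = 474.6830 * 1.2437 = 590.3446 K

590.3446 K


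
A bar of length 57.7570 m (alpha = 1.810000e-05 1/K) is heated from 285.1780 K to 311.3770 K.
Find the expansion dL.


dT = 26.1990 K
dL = 1.810000e-05 * 57.7570 * 26.1990 = 0.027388 m
L_final = 57.784388 m

dL = 0.027388 m


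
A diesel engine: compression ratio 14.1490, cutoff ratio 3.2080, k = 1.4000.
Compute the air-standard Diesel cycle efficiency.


r^(k-1) = 2.8860
rc^k = 5.1136
eta = 0.5389 = 53.8888%

53.8888%


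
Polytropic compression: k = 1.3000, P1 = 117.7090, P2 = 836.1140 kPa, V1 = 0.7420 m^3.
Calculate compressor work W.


(k-1)/k = 0.2308
(P2/P1)^exp = 1.5721
W = 4.3333 * 117.7090 * 0.7420 * (1.5721 - 1) = 216.5380 kJ

216.5380 kJ


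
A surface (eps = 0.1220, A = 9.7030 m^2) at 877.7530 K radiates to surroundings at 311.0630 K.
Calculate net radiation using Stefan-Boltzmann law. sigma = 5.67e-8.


T^4 = 5.9359e+11
Tsurr^4 = 9.3625e+09
Q = 0.1220 * 5.67e-8 * 9.7030 * 5.8423e+11 = 39213.3232 W

39213.3232 W


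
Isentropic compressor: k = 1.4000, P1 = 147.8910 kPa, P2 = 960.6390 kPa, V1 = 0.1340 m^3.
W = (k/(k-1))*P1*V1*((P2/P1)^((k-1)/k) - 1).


(k-1)/k = 0.2857
(P2/P1)^exp = 1.7068
W = 3.5000 * 147.8910 * 0.1340 * (1.7068 - 1) = 49.0227 kJ

49.0227 kJ


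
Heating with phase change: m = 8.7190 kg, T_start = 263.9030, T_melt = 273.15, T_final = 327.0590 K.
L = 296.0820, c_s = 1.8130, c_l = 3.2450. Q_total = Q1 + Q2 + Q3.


Q1 (sensible, solid) = 8.7190 * 1.8130 * 9.2470 = 146.1724 kJ
Q2 (latent) = 8.7190 * 296.0820 = 2581.5390 kJ
Q3 (sensible, liquid) = 8.7190 * 3.2450 * 53.9090 = 1525.2557 kJ
Q_total = 4252.9670 kJ

4252.9670 kJ


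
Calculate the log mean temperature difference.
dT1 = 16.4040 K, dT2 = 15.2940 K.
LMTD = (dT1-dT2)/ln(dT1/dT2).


dT1/dT2 = 1.0726
ln(dT1/dT2) = 0.0701
LMTD = 1.1100 / 0.0701 = 15.8425 K

15.8425 K


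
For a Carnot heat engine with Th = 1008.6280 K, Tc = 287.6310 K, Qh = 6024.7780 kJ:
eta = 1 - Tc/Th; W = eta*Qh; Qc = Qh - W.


eta = 1 - 287.6310/1008.6280 = 0.7148
W = 0.7148 * 6024.7780 = 4306.6888 kJ
Qc = 6024.7780 - 4306.6888 = 1718.0892 kJ

eta = 71.4829%, W = 4306.6888 kJ, Qc = 1718.0892 kJ


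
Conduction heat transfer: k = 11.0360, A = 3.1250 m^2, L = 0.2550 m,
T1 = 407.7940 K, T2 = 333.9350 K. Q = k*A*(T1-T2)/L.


dT = 73.8590 K
Q = 11.0360 * 3.1250 * 73.8590 / 0.2550 = 9989.0677 W

9989.0677 W


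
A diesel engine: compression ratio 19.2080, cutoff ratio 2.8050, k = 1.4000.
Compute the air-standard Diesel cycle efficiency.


r^(k-1) = 3.2613
rc^k = 4.2375
eta = 0.6072 = 60.7168%

60.7168%


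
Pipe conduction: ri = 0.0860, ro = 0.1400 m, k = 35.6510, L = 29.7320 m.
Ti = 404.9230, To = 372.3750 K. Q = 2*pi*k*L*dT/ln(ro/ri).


dT = 32.5480 K
ln(ro/ri) = 0.4873
Q = 2*pi*35.6510*29.7320*32.5480 / 0.4873 = 444844.2161 W

444844.2161 W


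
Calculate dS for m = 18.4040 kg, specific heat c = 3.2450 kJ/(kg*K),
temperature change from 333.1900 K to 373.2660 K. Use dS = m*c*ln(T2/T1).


T2/T1 = 1.1203
ln(T2/T1) = 0.1136
dS = 18.4040 * 3.2450 * 0.1136 = 6.7830 kJ/K

6.7830 kJ/K


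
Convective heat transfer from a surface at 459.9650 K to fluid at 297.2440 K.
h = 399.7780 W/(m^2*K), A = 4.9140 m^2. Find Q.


dT = 162.7210 K
Q = 399.7780 * 4.9140 * 162.7210 = 319666.8840 W

319666.8840 W


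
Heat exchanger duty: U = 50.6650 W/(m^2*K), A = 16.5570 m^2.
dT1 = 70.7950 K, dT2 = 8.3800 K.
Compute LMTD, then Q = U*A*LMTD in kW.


LMTD = 29.2487 K
Q = 50.6650 * 16.5570 * 29.2487 = 24535.5825 W = 24.5356 kW

24.5356 kW


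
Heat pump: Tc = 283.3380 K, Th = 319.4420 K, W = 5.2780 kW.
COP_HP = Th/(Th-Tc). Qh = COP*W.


COP = 319.4420 / 36.1040 = 8.8478
Qh = 8.8478 * 5.2780 = 46.6988 kW

COP = 8.8478, Qh = 46.6988 kW
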